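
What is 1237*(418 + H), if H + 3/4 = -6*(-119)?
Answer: 5597425/4 ≈ 1.3994e+6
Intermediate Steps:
H = 2853/4 (H = -¾ - 6*(-119) = -¾ + 714 = 2853/4 ≈ 713.25)
1237*(418 + H) = 1237*(418 + 2853/4) = 1237*(4525/4) = 5597425/4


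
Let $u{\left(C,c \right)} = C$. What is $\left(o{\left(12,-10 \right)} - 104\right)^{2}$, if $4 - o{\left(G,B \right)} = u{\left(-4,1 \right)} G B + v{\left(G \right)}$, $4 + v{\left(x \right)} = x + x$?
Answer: $360000$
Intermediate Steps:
$v{\left(x \right)} = -4 + 2 x$ ($v{\left(x \right)} = -4 + \left(x + x\right) = -4 + 2 x$)
$o{\left(G,B \right)} = 8 - 2 G + 4 B G$ ($o{\left(G,B \right)} = 4 - \left(- 4 G B + \left(-4 + 2 G\right)\right) = 4 - \left(- 4 B G + \left(-4 + 2 G\right)\right) = 4 - \left(-4 + 2 G - 4 B G\right) = 4 + \left(4 - 2 G + 4 B G\right) = 8 - 2 G + 4 B G$)
$\left(o{\left(12,-10 \right)} - 104\right)^{2} = \left(\left(8 - 24 + 4 \left(-10\right) 12\right) - 104\right)^{2} = \left(\left(8 - 24 - 480\right) - 104\right)^{2} = \left(-496 - 104\right)^{2} = \left(-600\right)^{2} = 360000$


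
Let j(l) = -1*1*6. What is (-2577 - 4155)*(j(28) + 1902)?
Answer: -12763872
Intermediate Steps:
j(l) = -6 (j(l) = -1*6 = -6)
(-2577 - 4155)*(j(28) + 1902) = (-2577 - 4155)*(-6 + 1902) = -6732*1896 = -12763872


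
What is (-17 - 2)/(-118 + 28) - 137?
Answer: -12311/90 ≈ -136.79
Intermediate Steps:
(-17 - 2)/(-118 + 28) - 137 = -19/(-90) - 137 = -19*(-1/90) - 137 = 19/90 - 137 = -12311/90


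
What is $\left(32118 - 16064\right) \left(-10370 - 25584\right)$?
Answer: $-577205516$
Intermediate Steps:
$\left(32118 - 16064\right) \left(-10370 - 25584\right) = 16054 \left(-35954\right) = -577205516$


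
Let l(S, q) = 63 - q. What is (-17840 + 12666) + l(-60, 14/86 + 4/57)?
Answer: -12527632/2451 ≈ -5111.2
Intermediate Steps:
(-17840 + 12666) + l(-60, 14/86 + 4/57) = (-17840 + 12666) + (63 - (14/86 + 4/57)) = -5174 + (63 - (14*(1/86) + 4*(1/57))) = -5174 + (63 - (7/43 + 4/57)) = -5174 + (63 - 1*571/2451) = -5174 + (63 - 571/2451) = -5174 + 153842/2451 = -12527632/2451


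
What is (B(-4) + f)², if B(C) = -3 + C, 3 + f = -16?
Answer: 676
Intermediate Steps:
f = -19 (f = -3 - 16 = -19)
(B(-4) + f)² = ((-3 - 4) - 19)² = (-7 - 19)² = (-26)² = 676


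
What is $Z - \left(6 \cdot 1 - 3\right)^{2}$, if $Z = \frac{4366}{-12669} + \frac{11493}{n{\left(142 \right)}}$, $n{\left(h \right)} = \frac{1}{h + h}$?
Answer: $\frac{41351649641}{12669} \approx 3.264 \cdot 10^{6}$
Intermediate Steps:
$n{\left(h \right)} = \frac{1}{2 h}$
$Z = \frac{41351763662}{12669}$ ($Z = \frac{4366}{-12669} + \frac{11493}{\frac{1}{2} \cdot \frac{1}{142}} = 4366 \left(- \frac{1}{12669}\right) + \frac{11493}{\frac{1}{2} \cdot \frac{1}{142}} = - \frac{4366}{12669} + 11493 \frac{1}{\frac{1}{284}} = - \frac{4366}{12669} + 11493 \cdot 284 = - \frac{4366}{12669} + 3264012 = \frac{41351763662}{12669} \approx 3.264 \cdot 10^{6}$)
$Z - \left(6 \cdot 1 - 3\right)^{2} = \frac{41351763662}{12669} - \left(6 \cdot 1 - 3\right)^{2} = \frac{41351763662}{12669} - \left(6 - 3\right)^{2} = \frac{41351763662}{12669} - 3^{2} = \frac{41351763662}{12669} - 9 = \frac{41351649641}{12669}$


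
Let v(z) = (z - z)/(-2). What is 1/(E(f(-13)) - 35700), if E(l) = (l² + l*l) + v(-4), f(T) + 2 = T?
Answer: -1/35250 ≈ -2.8369e-5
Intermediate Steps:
v(z) = 0 (v(z) = 0*(-½) = 0)
f(T) = -2 + T
E(l) = 2*l² (E(l) = (l² + l*l) + 0 = (l² + l²) + 0 = 2*l² + 0 = 2*l²)
1/(E(f(-13)) - 35700) = 1/(2*(-2 - 13)² - 35700) = 1/(2*(-15)² - 35700) = 1/(2*225 - 35700) = 1/(450 - 35700) = 1/(-35250) = -1/35250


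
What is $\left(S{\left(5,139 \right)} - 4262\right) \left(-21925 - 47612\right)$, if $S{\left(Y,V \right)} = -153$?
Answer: $307005855$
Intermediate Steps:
$\left(S{\left(5,139 \right)} - 4262\right) \left(-21925 - 47612\right) = \left(-153 - 4262\right) \left(-21925 - 47612\right) = \left(-153 - 4262\right) \left(-69537\right) = \left(-4415\right) \left(-69537\right) = 307005855$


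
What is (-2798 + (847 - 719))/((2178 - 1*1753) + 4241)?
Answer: -1335/2333 ≈ -0.57222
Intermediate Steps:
(-2798 + (847 - 719))/((2178 - 1*1753) + 4241) = (-2798 + 128)/((2178 - 1753) + 4241) = -2670/(425 + 4241) = -2670/4666 = -2670*1/4666 = -1335/2333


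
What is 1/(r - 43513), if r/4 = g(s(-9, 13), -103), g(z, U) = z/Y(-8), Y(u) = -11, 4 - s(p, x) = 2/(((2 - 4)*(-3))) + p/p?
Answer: -33/1435961 ≈ -2.2981e-5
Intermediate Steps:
s(p, x) = 8/3 (s(p, x) = 4 - (2/(((2 - 4)*(-3))) + p/p) = 4 - (2/((-2*(-3))) + 1) = 4 - (2/6 + 1) = 4 - (2*(⅙) + 1) = 4 - (⅓ + 1) = 4 - 1*4/3 = 4 - 4/3 = 8/3)
g(z, U) = -z/11 (g(z, U) = z/(-11) = z*(-1/11) = -z/11)
r = -32/33 (r = 4*(-1/11*8/3) = 4*(-8/33) = -32/33 ≈ -0.96970)
1/(r - 43513) = 1/(-32/33 - 43513) = 1/(-1435961/33) = -33/1435961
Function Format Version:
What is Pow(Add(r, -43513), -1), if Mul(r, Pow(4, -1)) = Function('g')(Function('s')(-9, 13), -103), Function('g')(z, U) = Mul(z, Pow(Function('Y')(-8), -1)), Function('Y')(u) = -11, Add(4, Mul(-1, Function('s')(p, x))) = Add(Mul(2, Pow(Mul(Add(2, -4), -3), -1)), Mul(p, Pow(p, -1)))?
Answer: Rational(-33, 1435961) ≈ -2.2981e-5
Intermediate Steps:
Function('s')(p, x) = Rational(8, 3) (Function('s')(p, x) = Add(4, Mul(-1, Add(Mul(2, Pow(Mul(Add(2, -4), -3), -1)), Mul(p, Pow(p, -1))))) = Add(4, Mul(-1, Add(Mul(2, Pow(Mul(-2, -3), -1)), 1))) = Add(4, Mul(-1, Add(Mul(2, Pow(6, -1)), 1))) = Add(4, Mul(-1, Add(Mul(2, Rational(1, 6)), 1))) = Add(4, Mul(-1, Add(Rational(1, 3), 1))) = Add(4, Mul(-1, Rational(4, 3))) = Add(4, Rational(-4, 3)) = Rational(8, 3))
Function('g')(z, U) = Mul(Rational(-1, 11), z) (Function('g')(z, U) = Mul(z, Pow(-11, -1)) = Mul(z, Rational(-1, 11)) = Mul(Rational(-1, 11), z))
r = Rational(-32, 33) (r = Mul(4, Mul(Rational(-1, 11), Rational(8, 3))) = Mul(4, Rational(-8, 33)) = Rational(-32, 33) ≈ -0.96970)
Pow(Add(r, -43513), -1) = Pow(Add(Rational(-32, 33), -43513), -1) = Pow(Rational(-1435961, 33), -1) = Rational(-33, 1435961)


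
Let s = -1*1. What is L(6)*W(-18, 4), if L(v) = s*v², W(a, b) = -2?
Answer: 72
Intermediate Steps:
s = -1
L(v) = -v²
L(6)*W(-18, 4) = -1*6²*(-2) = -1*36*(-2) = -36*(-2) = 72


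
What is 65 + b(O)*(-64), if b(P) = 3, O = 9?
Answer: -127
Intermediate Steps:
65 + b(O)*(-64) = 65 + 3*(-64) = 65 - 192 = -127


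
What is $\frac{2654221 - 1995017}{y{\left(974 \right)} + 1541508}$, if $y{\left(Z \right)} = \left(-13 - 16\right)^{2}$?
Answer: $\frac{659204}{1542349} \approx 0.4274$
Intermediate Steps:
$y{\left(Z \right)} = 841$ ($y{\left(Z \right)} = \left(-29\right)^{2} = 841$)
$\frac{2654221 - 1995017}{y{\left(974 \right)} + 1541508} = \frac{2654221 - 1995017}{841 + 1541508} = \frac{659204}{1542349}$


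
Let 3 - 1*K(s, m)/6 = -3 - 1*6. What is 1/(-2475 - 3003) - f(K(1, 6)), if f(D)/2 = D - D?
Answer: -1/5478 ≈ -0.00018255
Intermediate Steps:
K(s, m) = 72 (K(s, m) = 18 - 6*(-3 - 1*6) = 18 - 6*(-3 - 6) = 18 - 6*(-9) = 18 + 54 = 72)
f(D) = 0 (f(D) = 2*(D - D) = 2*0 = 0)
1/(-2475 - 3003) - f(K(1, 6)) = 1/(-2475 - 3003) - 1*0 = 1/(-5478) + 0 = -1/5478 + 0 = -1/5478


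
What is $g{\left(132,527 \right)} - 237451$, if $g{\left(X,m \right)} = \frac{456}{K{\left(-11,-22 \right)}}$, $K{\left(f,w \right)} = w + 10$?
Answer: $-237489$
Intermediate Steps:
$K{\left(f,w \right)} = 10 + w$
$g{\left(X,m \right)} = -38$ ($g{\left(X,m \right)} = \frac{456}{10 - 22} = \frac{456}{-12} = 456 \left(- \frac{1}{12}\right) = -38$)
$g{\left(132,527 \right)} - 237451 = -38 - 237451 = -237489$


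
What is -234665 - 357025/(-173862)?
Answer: -40798969205/173862 ≈ -2.3466e+5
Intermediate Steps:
-234665 - 357025/(-173862) = -234665 - 357025*(-1/173862) = -234665 + 357025/173862 = -40798969205/173862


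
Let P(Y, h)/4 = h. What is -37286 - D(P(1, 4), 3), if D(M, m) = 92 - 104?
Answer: -37274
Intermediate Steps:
P(Y, h) = 4*h
D(M, m) = -12
-37286 - D(P(1, 4), 3) = -37286 - 1*(-12) = -37286 + 12 = -37274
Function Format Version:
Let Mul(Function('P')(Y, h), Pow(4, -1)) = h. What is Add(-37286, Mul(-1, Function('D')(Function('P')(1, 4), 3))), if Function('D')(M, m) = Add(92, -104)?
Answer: -37274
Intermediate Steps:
Function('P')(Y, h) = Mul(4, h)
Function('D')(M, m) = -12
Add(-37286, Mul(-1, Function('D')(Function('P')(1, 4), 3))) = Add(-37286, Mul(-1, -12)) = Add(-37286, 12) = -37274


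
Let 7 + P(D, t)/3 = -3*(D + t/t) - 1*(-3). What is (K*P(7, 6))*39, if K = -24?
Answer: 78624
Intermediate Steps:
P(D, t) = -21 - 9*D (P(D, t) = -21 + 3*(-3*(D + t/t) - 1*(-3)) = -21 + 3*(-3*(D + 1) + 3) = -21 + 3*(-3*(1 + D) + 3) = -21 + 3*((-3 - 3*D) + 3) = -21 + 3*(-3*D) = -21 - 9*D)
(K*P(7, 6))*39 = -24*(-21 - 9*7)*39 = -24*(-21 - 63)*39 = -24*(-84)*39 = 2016*39 = 78624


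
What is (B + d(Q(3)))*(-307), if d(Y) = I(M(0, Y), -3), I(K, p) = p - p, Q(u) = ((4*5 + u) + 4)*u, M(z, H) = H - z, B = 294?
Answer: -90258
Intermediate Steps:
Q(u) = u*(24 + u) (Q(u) = ((20 + u) + 4)*u = (24 + u)*u = u*(24 + u))
I(K, p) = 0
d(Y) = 0
(B + d(Q(3)))*(-307) = (294 + 0)*(-307) = 294*(-307) = -90258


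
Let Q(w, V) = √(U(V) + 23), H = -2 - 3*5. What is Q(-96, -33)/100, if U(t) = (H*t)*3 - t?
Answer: √1739/100 ≈ 0.41701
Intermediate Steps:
H = -17 (H = -2 - 15 = -17)
U(t) = -52*t (U(t) = -17*t*3 - t = -51*t - t = -52*t)
Q(w, V) = √(23 - 52*V) (Q(w, V) = √(-52*V + 23) = √(23 - 52*V))
Q(-96, -33)/100 = √(23 - 52*(-33))/100 = √(23 + 1716)*(1/100) = √1739*(1/100) = √1739/100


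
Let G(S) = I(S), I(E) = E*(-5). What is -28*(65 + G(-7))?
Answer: -2800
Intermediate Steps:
I(E) = -5*E
G(S) = -5*S
-28*(65 + G(-7)) = -28*(65 - 5*(-7)) = -28*(65 + 35) = -28*100 = -2800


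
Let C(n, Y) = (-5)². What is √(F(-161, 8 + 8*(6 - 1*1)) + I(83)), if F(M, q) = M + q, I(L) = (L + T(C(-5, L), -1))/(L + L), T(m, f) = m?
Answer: 5*I*√30959/83 ≈ 10.6*I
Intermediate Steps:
C(n, Y) = 25
I(L) = (25 + L)/(2*L) (I(L) = (L + 25)/(L + L) = (25 + L)/((2*L)) = (25 + L)*(1/(2*L)) = (25 + L)/(2*L))
√(F(-161, 8 + 8*(6 - 1*1)) + I(83)) = √((-161 + (8 + 8*(6 - 1*1))) + (½)*(25 + 83)/83) = √((-161 + (8 + 8*(6 - 1))) + (½)*(1/83)*108) = √((-161 + (8 + 8*5)) + 54/83) = √((-161 + (8 + 40)) + 54/83) = √((-161 + 48) + 54/83) = √(-113 + 54/83) = √(-9325/83) = 5*I*√30959/83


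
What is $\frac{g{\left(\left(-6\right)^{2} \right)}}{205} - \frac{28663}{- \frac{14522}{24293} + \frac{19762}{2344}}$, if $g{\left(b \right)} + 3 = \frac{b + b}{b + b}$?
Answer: $- \frac{167295948866038}{45718966545} \approx -3659.2$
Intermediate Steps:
$g{\left(b \right)} = -2$ ($g{\left(b \right)} = -3 + \frac{b + b}{b + b} = -3 + \frac{2 b}{2 b} = -3 + 2 b \frac{1}{2 b} = -3 + 1 = -2$)
$\frac{g{\left(\left(-6\right)^{2} \right)}}{205} - \frac{28663}{- \frac{14522}{24293} + \frac{19762}{2344}} = - \frac{2}{205} - \frac{28663}{- \frac{14522}{24293} + \frac{19762}{2344}} = \left(-2\right) \frac{1}{205} - \frac{28663}{\left(-14522\right) \frac{1}{24293} + 19762 \cdot \frac{1}{2344}} = - \frac{2}{205} - \frac{28663}{- \frac{14522}{24293} + \frac{9881}{1172}} = - \frac{2}{205} - \frac{28663}{\frac{223019349}{28471396}} = - \frac{2}{205} - \frac{816075623548}{223019349} = - \frac{167295948866038}{45718966545}$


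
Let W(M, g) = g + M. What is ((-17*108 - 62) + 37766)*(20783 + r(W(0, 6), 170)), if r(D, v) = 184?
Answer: 752044356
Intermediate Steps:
W(M, g) = M + g
((-17*108 - 62) + 37766)*(20783 + r(W(0, 6), 170)) = ((-17*108 - 62) + 37766)*(20783 + 184) = ((-1836 - 62) + 37766)*20967 = (-1898 + 37766)*20967 = 35868*20967 = 752044356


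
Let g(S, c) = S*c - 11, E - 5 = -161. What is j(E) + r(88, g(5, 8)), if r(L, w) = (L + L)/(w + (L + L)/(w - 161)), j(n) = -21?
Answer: -1215/83 ≈ -14.639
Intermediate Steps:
E = -156 (E = 5 - 161 = -156)
g(S, c) = -11 + S*c
r(L, w) = 2*L/(w + 2*L/(-161 + w)) (r(L, w) = (2*L)/(w + (2*L)/(-161 + w)) = (2*L)/(w + 2*L/(-161 + w)) = 2*L/(w + 2*L/(-161 + w)))
j(E) + r(88, g(5, 8)) = -21 + 2*88*(-161 + (-11 + 5*8))/((-11 + 5*8)² - 161*(-11 + 5*8) + 2*88) = -21 + 2*88*(-161 + (-11 + 40))/((-11 + 40)² - 161*(-11 + 40) + 176) = -21 + 2*88*(-161 + 29)/(29² - 161*29 + 176) = -21 + 2*88*(-132)/(841 - 4669 + 176) = -21 + 2*88*(-132)/(-3652) = -21 + 2*88*(-1/3652)*(-132) = -21 + 528/83 = -1215/83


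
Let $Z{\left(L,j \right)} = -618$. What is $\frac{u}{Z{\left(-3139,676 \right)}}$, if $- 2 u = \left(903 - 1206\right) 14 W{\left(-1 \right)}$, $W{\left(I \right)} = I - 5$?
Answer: $\frac{2121}{103} \approx 20.592$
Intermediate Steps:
$W{\left(I \right)} = -5 + I$
$u = -12726$ ($u = - \frac{\left(903 - 1206\right) 14 \left(-5 - 1\right)}{2} = - \frac{\left(-303\right) 14 \left(-6\right)}{2} = - \frac{\left(-303\right) \left(-84\right)}{2} = \left(- \frac{1}{2}\right) 25452 = -12726$)
$\frac{u}{Z{\left(-3139,676 \right)}} = - \frac{12726}{-618} = \left(-12726\right) \left(- \frac{1}{618}\right) = \frac{2121}{103}$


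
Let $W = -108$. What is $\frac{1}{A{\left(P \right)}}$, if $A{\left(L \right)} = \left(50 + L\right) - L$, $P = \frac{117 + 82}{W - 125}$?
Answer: $\frac{1}{50} \approx 0.02$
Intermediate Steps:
$P = - \frac{199}{233}$ ($P = \frac{117 + 82}{-108 - 125} = \frac{199}{-233} = 199 \left(- \frac{1}{233}\right) = - \frac{199}{233} \approx -0.85408$)
$A{\left(L \right)} = 50$
$\frac{1}{A{\left(P \right)}} = \frac{1}{50}$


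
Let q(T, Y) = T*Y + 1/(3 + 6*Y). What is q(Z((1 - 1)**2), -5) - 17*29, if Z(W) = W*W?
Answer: -13312/27 ≈ -493.04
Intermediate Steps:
Z(W) = W**2
q(T, Y) = 1/(3 + 6*Y) + T*Y
q(Z((1 - 1)**2), -5) - 17*29 = (1 + 3*((1 - 1)**2)**2*(-5) + 6*((1 - 1)**2)**2*(-5)**2)/(3*(1 + 2*(-5))) - 17*29 = (1 + 3*(0**2)**2*(-5) + 6*(0**2)**2*25)/(3*(1 - 10)) - 493 = (1/3)*(1 + 3*0**2*(-5) + 6*0**2*25)/(-9) - 493 = (1/3)*(-1/9)*(1 + 3*0*(-5) + 6*0*25) - 493 = (1/3)*(-1/9)*(1 + 0 + 0) - 493 = (1/3)*(-1/9)*1 - 493 = -1/27 - 493 = -13312/27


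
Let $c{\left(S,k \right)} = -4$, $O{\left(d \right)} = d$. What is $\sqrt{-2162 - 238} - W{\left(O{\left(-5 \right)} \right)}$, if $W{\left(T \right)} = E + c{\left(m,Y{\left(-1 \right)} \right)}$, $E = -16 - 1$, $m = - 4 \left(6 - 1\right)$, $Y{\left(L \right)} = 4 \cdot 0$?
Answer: $21 + 20 i \sqrt{6} \approx 21.0 + 48.99 i$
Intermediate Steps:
$Y{\left(L \right)} = 0$
$m = -20$ ($m = \left(-4\right) 5 = -20$)
$E = -17$ ($E = -16 - 1 = -17$)
$W{\left(T \right)} = -21$ ($W{\left(T \right)} = -17 - 4 = -21$)
$\sqrt{-2162 - 238} - W{\left(O{\left(-5 \right)} \right)} = \sqrt{-2162 - 238} - -21 = \sqrt{-2400} + 21 = 20 i \sqrt{6} + 21 = 21 + 20 i \sqrt{6}$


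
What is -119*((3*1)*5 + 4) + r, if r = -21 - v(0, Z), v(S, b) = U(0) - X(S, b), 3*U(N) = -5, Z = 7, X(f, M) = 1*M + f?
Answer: -6820/3 ≈ -2273.3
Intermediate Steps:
X(f, M) = M + f
U(N) = -5/3 (U(N) = (⅓)*(-5) = -5/3)
v(S, b) = -5/3 - S - b (v(S, b) = -5/3 - (b + S) = -5/3 - (S + b) = -5/3 + (-S - b) = -5/3 - S - b)
r = -37/3 (r = -21 - (-5/3 - 1*0 - 1*7) = -21 - (-5/3 + 0 - 7) = -21 - 1*(-26/3) = -21 + 26/3 = -37/3 ≈ -12.333)
-119*((3*1)*5 + 4) + r = -119*((3*1)*5 + 4) - 37/3 = -119*(3*5 + 4) - 37/3 = -119*(15 + 4) - 37/3 = -119*19 - 37/3 = -2261 - 37/3 = -6820/3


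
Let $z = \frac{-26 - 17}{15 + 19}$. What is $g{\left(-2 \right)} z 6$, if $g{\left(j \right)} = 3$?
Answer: $- \frac{387}{17} \approx -22.765$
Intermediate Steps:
$z = - \frac{43}{34} \approx -1.2647$
$g{\left(-2 \right)} z 6 = 3 \left(- \frac{43}{34}\right) 6 = \left(- \frac{129}{34}\right) 6 = - \frac{387}{17}$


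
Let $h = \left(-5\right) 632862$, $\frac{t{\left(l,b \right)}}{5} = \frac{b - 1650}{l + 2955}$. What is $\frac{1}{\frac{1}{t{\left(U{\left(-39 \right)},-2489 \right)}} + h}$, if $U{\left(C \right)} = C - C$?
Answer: $- \frac{4139}{13097079681} \approx -3.1602 \cdot 10^{-7}$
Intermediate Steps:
$U{\left(C \right)} = 0$
$t{\left(l,b \right)} = \frac{5 \left(-1650 + b\right)}{2955 + l}$ ($t{\left(l,b \right)} = 5 \frac{b - 1650}{l + 2955} = 5 \frac{-1650 + b}{2955 + l} = \frac{5 \left(-1650 + b\right)}{2955 + l}$)
$h = -3164310$
$\frac{1}{\frac{1}{t{\left(U{\left(-39 \right)},-2489 \right)}} + h} = \frac{1}{\frac{1}{5 \frac{1}{2955 + 0} \left(-1650 - 2489\right)} - 3164310} = \frac{1}{\frac{1}{5 \cdot \frac{1}{2955} \left(-4139\right)} - 3164310} = \frac{1}{\frac{1}{- \frac{4139}{591}} - 3164310} = \frac{1}{- \frac{591}{4139} - 3164310} = \frac{1}{- \frac{13097079681}{4139}} = - \frac{4139}{13097079681}$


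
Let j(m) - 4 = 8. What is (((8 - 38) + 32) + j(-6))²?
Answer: 196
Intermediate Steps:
j(m) = 12 (j(m) = 4 + 8 = 12)
(((8 - 38) + 32) + j(-6))² = (((8 - 38) + 32) + 12)² = ((-30 + 32) + 12)² = (2 + 12)² = 14² = 196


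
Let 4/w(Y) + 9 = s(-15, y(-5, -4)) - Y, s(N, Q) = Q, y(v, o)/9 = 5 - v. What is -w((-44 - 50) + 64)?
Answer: -4/111 ≈ -0.036036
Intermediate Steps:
y(v, o) = 45 - 9*v (y(v, o) = 9*(5 - v) = 45 - 9*v)
w(Y) = 4/(81 - Y) (w(Y) = 4/(-9 + ((45 - 9*(-5)) - Y)) = 4/(-9 + ((45 + 45) - Y)) = 4/(-9 + (90 - Y)) = 4/(81 - Y))
-w((-44 - 50) + 64) = -(-4)/(-81 + ((-44 - 50) + 64)) = -(-4)/(-81 + (-94 + 64)) = -(-4)/(-81 - 30) = -(-4)/(-111) = -(-4)*(-1)/111 = -1*4/111 = -4/111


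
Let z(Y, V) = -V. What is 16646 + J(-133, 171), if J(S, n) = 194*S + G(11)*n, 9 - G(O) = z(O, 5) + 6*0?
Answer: -6762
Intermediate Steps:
G(O) = 14 (G(O) = 9 - (-1*5 + 6*0) = 9 - (-5 + 0) = 9 - 1*(-5) = 9 + 5 = 14)
J(S, n) = 14*n + 194*S (J(S, n) = 194*S + 14*n = 14*n + 194*S)
16646 + J(-133, 171) = 16646 + (14*171 + 194*(-133)) = 16646 + (2394 - 25802) = 16646 - 23408 = -6762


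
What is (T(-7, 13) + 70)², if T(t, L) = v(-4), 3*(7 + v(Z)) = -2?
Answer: 34969/9 ≈ 3885.4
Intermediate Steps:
v(Z) = -23/3 (v(Z) = -7 + (⅓)*(-2) = -7 - ⅔ = -23/3)
T(t, L) = -23/3
(T(-7, 13) + 70)² = (-23/3 + 70)² = (187/3)² = 34969/9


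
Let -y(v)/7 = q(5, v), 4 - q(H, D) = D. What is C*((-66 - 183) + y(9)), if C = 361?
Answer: -77254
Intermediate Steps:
q(H, D) = 4 - D
y(v) = -28 + 7*v (y(v) = -7*(4 - v) = -28 + 7*v)
C*((-66 - 183) + y(9)) = 361*((-66 - 183) + (-28 + 7*9)) = 361*(-249 + (-28 + 63)) = 361*(-249 + 35) = 361*(-214) = -77254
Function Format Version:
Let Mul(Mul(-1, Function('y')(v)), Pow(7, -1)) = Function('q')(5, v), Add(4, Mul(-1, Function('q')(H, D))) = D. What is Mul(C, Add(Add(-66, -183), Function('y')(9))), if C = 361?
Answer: -77254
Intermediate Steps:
Function('q')(H, D) = Add(4, Mul(-1, D))
Function('y')(v) = Add(-28, Mul(7, v)) (Function('y')(v) = Mul(-7, Add(4, Mul(-1, v))) = Add(-28, Mul(7, v)))
Mul(C, Add(Add(-66, -183), Function('y')(9))) = Mul(361, Add(Add(-66, -183), Add(-28, Mul(7, 9)))) = Mul(361, Add(-249, Add(-28, 63))) = Mul(361, Add(-249, 35)) = Mul(361, -214) = -77254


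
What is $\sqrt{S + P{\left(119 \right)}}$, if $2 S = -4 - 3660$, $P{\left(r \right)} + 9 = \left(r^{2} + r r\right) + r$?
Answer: $10 \sqrt{266} \approx 163.09$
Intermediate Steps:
$P{\left(r \right)} = -9 + r + 2 r^{2}$ ($P{\left(r \right)} = -9 + \left(\left(r^{2} + r r\right) + r\right) = -9 + \left(\left(r^{2} + r^{2}\right) + r\right) = -9 + \left(2 r^{2} + r\right) = -9 + \left(r + 2 r^{2}\right) = -9 + r + 2 r^{2}$)
$S = -1832$ ($S = \frac{-4 - 3660}{2} = \frac{1}{2} \left(-3664\right) = -1832$)
$\sqrt{S + P{\left(119 \right)}} = \sqrt{-1832 + \left(-9 + 119 + 2 \cdot 119^{2}\right)} = \sqrt{-1832 + \left(-9 + 119 + 2 \cdot 14161\right)} = \sqrt{-1832 + \left(-9 + 119 + 28322\right)} = \sqrt{-1832 + 28432} = \sqrt{26600} = 10 \sqrt{266}$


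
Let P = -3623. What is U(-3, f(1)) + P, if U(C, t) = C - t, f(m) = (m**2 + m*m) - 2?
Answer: -3626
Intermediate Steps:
f(m) = -2 + 2*m**2 (f(m) = (m**2 + m**2) - 2 = 2*m**2 - 2 = -2 + 2*m**2)
U(-3, f(1)) + P = (-3 - (-2 + 2*1**2)) - 3623 = (-3 - (-2 + 2*1)) - 3623 = (-3 - (-2 + 2)) - 3623 = (-3 - 1*0) - 3623 = (-3 + 0) - 3623 = -3 - 3623 = -3626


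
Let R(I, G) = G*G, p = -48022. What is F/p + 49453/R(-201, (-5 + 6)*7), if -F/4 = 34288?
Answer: 1190776207/1176539 ≈ 1012.1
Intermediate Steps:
F = -137152 (F = -4*34288 = -137152)
R(I, G) = G²
F/p + 49453/R(-201, (-5 + 6)*7) = -137152/(-48022) + 49453/(((-5 + 6)*7)²) = -137152*(-1/48022) + 49453/((1*7)²) = 68576/24011 + 49453/(7²) = 68576/24011 + 49453/49 = 1190776207/1176539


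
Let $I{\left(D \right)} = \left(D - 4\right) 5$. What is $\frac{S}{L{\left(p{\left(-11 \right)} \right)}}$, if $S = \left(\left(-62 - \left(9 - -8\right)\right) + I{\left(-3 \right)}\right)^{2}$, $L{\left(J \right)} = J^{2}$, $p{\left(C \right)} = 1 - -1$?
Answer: $3249$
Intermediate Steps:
$I{\left(D \right)} = -20 + 5 D$ ($I{\left(D \right)} = \left(-4 + D\right) 5 = -20 + 5 D$)
$p{\left(C \right)} = 2$ ($p{\left(C \right)} = 1 + 1 = 2$)
$S = 12996$ ($S = \left(\left(-62 - \left(9 - -8\right)\right) + \left(-20 + 5 \left(-3\right)\right)\right)^{2} = \left(\left(-62 - \left(9 + 8\right)\right) - 35\right)^{2} = \left(\left(-62 - 17\right) - 35\right)^{2} = \left(-79 - 35\right)^{2} = \left(-114\right)^{2} = 12996$)
$\frac{S}{L{\left(p{\left(-11 \right)} \right)}} = \frac{12996}{2^{2}} = \frac{12996}{4} = 12996 \cdot \frac{1}{4} = 3249$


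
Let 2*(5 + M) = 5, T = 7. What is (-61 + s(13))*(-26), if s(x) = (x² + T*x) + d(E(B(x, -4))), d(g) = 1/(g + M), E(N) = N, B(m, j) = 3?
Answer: -5226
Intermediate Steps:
M = -5/2 (M = -5 + (½)*5 = -5 + 5/2 = -5/2 ≈ -2.5000)
d(g) = 1/(-5/2 + g) (d(g) = 1/(g - 5/2) = 1/(-5/2 + g))
s(x) = 2 + x² + 7*x (s(x) = (x² + 7*x) + 2/(-5 + 2*3) = (x² + 7*x) + 2/(-5 + 6) = (x² + 7*x) + 2/1 = (x² + 7*x) + 2*1 = (x² + 7*x) + 2 = 2 + x² + 7*x)
(-61 + s(13))*(-26) = (-61 + (2 + 13² + 7*13))*(-26) = (-61 + (2 + 169 + 91))*(-26) = (-61 + 262)*(-26) = 201*(-26) = -5226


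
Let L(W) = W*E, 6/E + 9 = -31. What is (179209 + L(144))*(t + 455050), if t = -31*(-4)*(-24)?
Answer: 405029823338/5 ≈ 8.1006e+10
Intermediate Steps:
E = -3/20 (E = 6/(-9 - 31) = 6/(-40) = 6*(-1/40) = -3/20 ≈ -0.15000)
L(W) = -3*W/20 (L(W) = W*(-3/20) = -3*W/20)
t = -2976 (t = 124*(-24) = -2976)
(179209 + L(144))*(t + 455050) = (179209 - 3/20*144)*(-2976 + 455050) = (179209 - 108/5)*452074 = (895937/5)*452074 = 405029823338/5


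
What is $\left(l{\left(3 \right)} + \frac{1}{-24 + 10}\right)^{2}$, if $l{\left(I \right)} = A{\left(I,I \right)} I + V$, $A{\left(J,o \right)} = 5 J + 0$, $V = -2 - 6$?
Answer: $\frac{267289}{196} \approx 1363.7$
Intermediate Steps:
$V = -8$ ($V = -2 - 6 = -8$)
$A{\left(J,o \right)} = 5 J$
$l{\left(I \right)} = -8 + 5 I^{2}$ ($l{\left(I \right)} = 5 I I - 8 = 5 I^{2} - 8 = -8 + 5 I^{2}$)
$\left(l{\left(3 \right)} + \frac{1}{-24 + 10}\right)^{2} = \left(\left(-8 + 5 \cdot 3^{2}\right) + \frac{1}{-24 + 10}\right)^{2} = \left(\left(-8 + 5 \cdot 9\right) + \frac{1}{-14}\right)^{2} = \left(\left(-8 + 45\right) - \frac{1}{14}\right)^{2} = \left(37 - \frac{1}{14}\right)^{2} = \left(\frac{517}{14}\right)^{2} = \frac{267289}{196}$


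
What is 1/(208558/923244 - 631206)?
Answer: -65946/41625495979 ≈ -1.5843e-6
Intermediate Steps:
1/(208558/923244 - 631206) = 1/(208558*(1/923244) - 631206) = 1/(14897/65946 - 631206) = 1/(-41625495979/65946) = -65946/41625495979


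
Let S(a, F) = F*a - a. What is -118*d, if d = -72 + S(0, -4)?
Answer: 8496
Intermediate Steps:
S(a, F) = -a + F*a
d = -72 (d = -72 + 0*(-1 - 4) = -72 + 0*(-5) = -72 + 0 = -72)
-118*d = -118*(-72) = 8496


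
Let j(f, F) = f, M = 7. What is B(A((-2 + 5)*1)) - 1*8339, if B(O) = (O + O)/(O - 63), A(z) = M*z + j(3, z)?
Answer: -108423/13 ≈ -8340.2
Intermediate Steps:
A(z) = 3 + 7*z (A(z) = 7*z + 3 = 3 + 7*z)
B(O) = 2*O/(-63 + O) (B(O) = (2*O)/(-63 + O) = 2*O/(-63 + O))
B(A((-2 + 5)*1)) - 1*8339 = 2*(3 + 7*((-2 + 5)*1))/(-63 + (3 + 7*((-2 + 5)*1))) - 1*8339 = 2*(3 + 7*(3*1))/(-63 + (3 + 7*(3*1))) - 8339 = 2*(3 + 7*3)/(-63 + (3 + 7*3)) - 8339 = 2*(3 + 21)/(-63 + (3 + 21)) - 8339 = 2*24/(-63 + 24) - 8339 = 2*24/(-39) - 8339 = 2*24*(-1/39) - 8339 = -16/13 - 8339 = -108423/13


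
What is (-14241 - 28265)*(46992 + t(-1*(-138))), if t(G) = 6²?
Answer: -1998972168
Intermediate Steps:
t(G) = 36
(-14241 - 28265)*(46992 + t(-1*(-138))) = (-14241 - 28265)*(46992 + 36) = -42506*47028 = -1998972168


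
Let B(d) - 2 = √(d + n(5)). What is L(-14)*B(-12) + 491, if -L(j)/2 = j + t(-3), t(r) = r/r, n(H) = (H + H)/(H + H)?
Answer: 543 + 26*I*√11 ≈ 543.0 + 86.232*I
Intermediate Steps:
n(H) = 1 (n(H) = (2*H)/((2*H)) = (2*H)*(1/(2*H)) = 1)
t(r) = 1
B(d) = 2 + √(1 + d) (B(d) = 2 + √(d + 1) = 2 + √(1 + d))
L(j) = -2 - 2*j (L(j) = -2*(j + 1) = -2*(1 + j) = -2 - 2*j)
L(-14)*B(-12) + 491 = (-2 - 2*(-14))*(2 + √(1 - 12)) + 491 = (-2 + 28)*(2 + √(-11)) + 491 = 26*(2 + I*√11) + 491 = (52 + 26*I*√11) + 491 = 543 + 26*I*√11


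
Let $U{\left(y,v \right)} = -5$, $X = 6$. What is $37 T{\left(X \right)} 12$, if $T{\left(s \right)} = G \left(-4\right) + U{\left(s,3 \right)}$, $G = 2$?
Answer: $-5772$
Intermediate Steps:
$T{\left(s \right)} = -13$ ($T{\left(s \right)} = 2 \left(-4\right) - 5 = -8 - 5 = -13$)
$37 T{\left(X \right)} 12 = 37 \left(-13\right) 12 = \left(-481\right) 12 = -5772$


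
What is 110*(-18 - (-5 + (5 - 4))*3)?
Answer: -660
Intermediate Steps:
110*(-18 - (-5 + (5 - 4))*3) = 110*(-18 - (-5 + 1)*3) = 110*(-18 - (-4)*3) = 110*(-18 - 1*(-12)) = 110*(-18 + 12) = 110*(-6) = -660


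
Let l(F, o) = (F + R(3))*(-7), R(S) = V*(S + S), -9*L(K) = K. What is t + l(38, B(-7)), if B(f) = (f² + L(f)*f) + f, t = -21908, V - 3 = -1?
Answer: -22258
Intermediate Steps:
V = 2 (V = 3 - 1 = 2)
L(K) = -K/9
R(S) = 4*S (R(S) = 2*(S + S) = 2*(2*S) = 4*S)
B(f) = f + 8*f²/9 (B(f) = (f² + (-f/9)*f) + f = (f² - f²/9) + f = 8*f²/9 + f = f + 8*f²/9)
l(F, o) = -84 - 7*F (l(F, o) = (F + 4*3)*(-7) = (F + 12)*(-7) = (12 + F)*(-7) = -84 - 7*F)
t + l(38, B(-7)) = -21908 + (-84 - 7*38) = -21908 + (-84 - 266) = -21908 - 350 = -22258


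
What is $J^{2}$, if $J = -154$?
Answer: $23716$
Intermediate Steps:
$J^{2} = \left(-154\right)^{2} = 23716$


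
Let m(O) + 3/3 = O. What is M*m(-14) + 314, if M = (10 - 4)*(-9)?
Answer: 1124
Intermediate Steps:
m(O) = -1 + O
M = -54 (M = 6*(-9) = -54)
M*m(-14) + 314 = -54*(-1 - 14) + 314 = -54*(-15) + 314 = 810 + 314 = 1124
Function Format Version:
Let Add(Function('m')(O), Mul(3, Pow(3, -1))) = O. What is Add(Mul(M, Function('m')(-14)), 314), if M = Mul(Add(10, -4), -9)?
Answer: 1124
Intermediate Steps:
Function('m')(O) = Add(-1, O)
M = -54 (M = Mul(6, -9) = -54)
Add(Mul(M, Function('m')(-14)), 314) = Add(Mul(-54, Add(-1, -14)), 314) = Add(Mul(-54, -15), 314) = Add(810, 314) = 1124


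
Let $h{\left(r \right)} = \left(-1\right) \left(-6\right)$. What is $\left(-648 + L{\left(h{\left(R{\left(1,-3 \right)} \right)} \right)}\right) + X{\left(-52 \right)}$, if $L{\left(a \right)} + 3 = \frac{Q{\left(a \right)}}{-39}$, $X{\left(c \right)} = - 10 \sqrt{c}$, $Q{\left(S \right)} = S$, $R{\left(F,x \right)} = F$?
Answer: $- \frac{8465}{13} - 20 i \sqrt{13} \approx -651.15 - 72.111 i$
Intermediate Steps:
$h{\left(r \right)} = 6$
$L{\left(a \right)} = -3 - \frac{a}{39}$ ($L{\left(a \right)} = -3 + \frac{a}{-39} = -3 + a \left(- \frac{1}{39}\right) = -3 - \frac{a}{39}$)
$\left(-648 + L{\left(h{\left(R{\left(1,-3 \right)} \right)} \right)}\right) + X{\left(-52 \right)} = \left(-648 - \frac{41}{13}\right) - 10 \sqrt{-52} = \left(-648 - \frac{41}{13}\right) - 10 \cdot 2 i \sqrt{13} = \left(-648 - \frac{41}{13}\right) - 20 i \sqrt{13} = - \frac{8465}{13} - 20 i \sqrt{13}$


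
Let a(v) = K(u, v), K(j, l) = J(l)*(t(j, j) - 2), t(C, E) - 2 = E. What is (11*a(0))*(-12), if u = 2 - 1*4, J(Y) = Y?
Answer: 0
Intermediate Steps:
t(C, E) = 2 + E
u = -2 (u = 2 - 4 = -2)
K(j, l) = j*l (K(j, l) = l*((2 + j) - 2) = l*j = j*l)
a(v) = -2*v
(11*a(0))*(-12) = (11*(-2*0))*(-12) = (11*0)*(-12) = 0*(-12) = 0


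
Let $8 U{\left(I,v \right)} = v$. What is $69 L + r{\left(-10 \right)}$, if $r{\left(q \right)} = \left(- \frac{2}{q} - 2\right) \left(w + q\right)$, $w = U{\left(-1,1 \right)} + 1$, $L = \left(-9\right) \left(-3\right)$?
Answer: $\frac{75159}{40} \approx 1879.0$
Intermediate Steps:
$U{\left(I,v \right)} = \frac{v}{8}$
$L = 27$
$w = \frac{9}{8}$ ($w = \frac{1}{8} \cdot 1 + 1 = \frac{1}{8} + 1 = \frac{9}{8} \approx 1.125$)
$r{\left(q \right)} = \left(-2 - \frac{2}{q}\right) \left(\frac{9}{8} + q\right)$ ($r{\left(q \right)} = \left(- \frac{2}{q} - 2\right) \left(\frac{9}{8} + q\right) = \left(-2 - \frac{2}{q}\right) \left(\frac{9}{8} + q\right)$)
$69 L + r{\left(-10 \right)} = 69 \cdot 27 + \frac{-9 - - 10 \left(17 + 8 \left(-10\right)\right)}{4 \left(-10\right)} = 1863 + \frac{1}{4} \left(- \frac{1}{10}\right) \left(-9 - - 10 \left(17 - 80\right)\right) = 1863 + \frac{1}{4} \left(- \frac{1}{10}\right) \left(-9 - \left(-10\right) \left(-63\right)\right) = 1863 + \frac{1}{4} \left(- \frac{1}{10}\right) \left(-9 - 630\right) = 1863 + \frac{1}{4} \left(- \frac{1}{10}\right) \left(-639\right) = 1863 + \frac{639}{40} = \frac{75159}{40}$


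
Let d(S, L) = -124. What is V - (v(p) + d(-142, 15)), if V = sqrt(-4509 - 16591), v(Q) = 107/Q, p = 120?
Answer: 14773/120 + 10*I*sqrt(211) ≈ 123.11 + 145.26*I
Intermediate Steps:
V = 10*I*sqrt(211) (V = sqrt(-21100) = 10*I*sqrt(211) ≈ 145.26*I)
V - (v(p) + d(-142, 15)) = 10*I*sqrt(211) - (107/120 - 124) = 10*I*sqrt(211) - 1*(-14773/120) = 10*I*sqrt(211) + 14773/120 = 14773/120 + 10*I*sqrt(211)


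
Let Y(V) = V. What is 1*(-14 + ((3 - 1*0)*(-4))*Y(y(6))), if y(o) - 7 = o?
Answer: -170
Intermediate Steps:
y(o) = 7 + o
1*(-14 + ((3 - 1*0)*(-4))*Y(y(6))) = 1*(-14 + ((3 - 1*0)*(-4))*(7 + 6)) = 1*(-14 + ((3 + 0)*(-4))*13) = 1*(-14 + (3*(-4))*13) = 1*(-14 - 12*13) = 1*(-14 - 156) = 1*(-170) = -170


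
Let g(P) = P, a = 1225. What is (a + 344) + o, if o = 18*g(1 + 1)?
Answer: 1605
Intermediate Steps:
o = 36 (o = 18*(1 + 1) = 18*2 = 36)
(a + 344) + o = (1225 + 344) + 36 = 1569 + 36 = 1605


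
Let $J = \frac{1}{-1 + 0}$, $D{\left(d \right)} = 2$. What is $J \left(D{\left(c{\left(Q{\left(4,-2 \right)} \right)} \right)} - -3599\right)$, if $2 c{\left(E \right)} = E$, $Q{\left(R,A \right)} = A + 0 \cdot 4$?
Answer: $-3601$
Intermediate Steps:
$Q{\left(R,A \right)} = A$ ($Q{\left(R,A \right)} = A + 0 = A$)
$c{\left(E \right)} = \frac{E}{2}$
$J = -1$ ($J = \frac{1}{-1} = -1$)
$J \left(D{\left(c{\left(Q{\left(4,-2 \right)} \right)} \right)} - -3599\right) = - (2 - -3599) = - (2 + 3599) = \left(-1\right) 3601 = -3601$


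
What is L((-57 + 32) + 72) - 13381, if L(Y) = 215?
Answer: -13166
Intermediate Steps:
L((-57 + 32) + 72) - 13381 = 215 - 13381 = -13166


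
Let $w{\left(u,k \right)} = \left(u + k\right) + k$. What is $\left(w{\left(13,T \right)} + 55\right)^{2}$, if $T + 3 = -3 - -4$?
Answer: $4096$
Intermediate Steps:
$T = -2$ ($T = -3 - -1 = -3 + \left(-3 + 4\right) = -3 + 1 = -2$)
$w{\left(u,k \right)} = u + 2 k$ ($w{\left(u,k \right)} = \left(k + u\right) + k = u + 2 k$)
$\left(w{\left(13,T \right)} + 55\right)^{2} = \left(\left(13 + 2 \left(-2\right)\right) + 55\right)^{2} = \left(\left(13 - 4\right) + 55\right)^{2} = \left(9 + 55\right)^{2} = 64^{2} = 4096$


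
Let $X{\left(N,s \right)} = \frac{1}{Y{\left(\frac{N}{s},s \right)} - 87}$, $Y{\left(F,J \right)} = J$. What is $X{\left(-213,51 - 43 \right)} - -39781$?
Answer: $\frac{3142698}{79} \approx 39781.0$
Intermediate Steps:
$X{\left(N,s \right)} = \frac{1}{-87 + s}$ ($X{\left(N,s \right)} = \frac{1}{s - 87} = \frac{1}{-87 + s}$)
$X{\left(-213,51 - 43 \right)} - -39781 = \frac{1}{-87 + \left(51 - 43\right)} - -39781 = \frac{1}{-87 + \left(51 - 43\right)} + 39781 = \frac{1}{-87 + 8} + 39781 = \frac{1}{-79} + 39781 = - \frac{1}{79} + 39781 = \frac{3142698}{79}$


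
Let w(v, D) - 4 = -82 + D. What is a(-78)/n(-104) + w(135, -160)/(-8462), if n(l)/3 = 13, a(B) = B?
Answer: -8343/4231 ≈ -1.9719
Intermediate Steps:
w(v, D) = -78 + D (w(v, D) = 4 + (-82 + D) = -78 + D)
n(l) = 39 (n(l) = 3*13 = 39)
a(-78)/n(-104) + w(135, -160)/(-8462) = -78/39 + (-78 - 160)/(-8462) = -78*1/39 - 238*(-1/8462) = -2 + 119/4231 = -8343/4231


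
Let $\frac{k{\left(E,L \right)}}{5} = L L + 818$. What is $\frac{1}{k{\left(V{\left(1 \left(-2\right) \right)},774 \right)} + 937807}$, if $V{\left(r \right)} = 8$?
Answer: $\frac{1}{3937277} \approx 2.5398 \cdot 10^{-7}$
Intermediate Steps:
$k{\left(E,L \right)} = 4090 + 5 L^{2}$ ($k{\left(E,L \right)} = 5 \left(L L + 818\right) = 5 \left(L^{2} + 818\right) = 5 \left(818 + L^{2}\right) = 4090 + 5 L^{2}$)
$\frac{1}{k{\left(V{\left(1 \left(-2\right) \right)},774 \right)} + 937807} = \frac{1}{\left(4090 + 5 \cdot 774^{2}\right) + 937807} = \frac{1}{\left(4090 + 5 \cdot 599076\right) + 937807} = \frac{1}{\left(4090 + 2995380\right) + 937807} = \frac{1}{2999470 + 937807} = \frac{1}{3937277}$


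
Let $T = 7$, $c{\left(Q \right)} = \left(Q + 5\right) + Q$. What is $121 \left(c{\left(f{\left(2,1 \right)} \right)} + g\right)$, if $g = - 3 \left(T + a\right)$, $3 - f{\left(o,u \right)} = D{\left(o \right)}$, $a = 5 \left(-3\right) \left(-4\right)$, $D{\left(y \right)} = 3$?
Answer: $-23716$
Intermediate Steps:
$a = 60$ ($a = \left(-15\right) \left(-4\right) = 60$)
$f{\left(o,u \right)} = 0$ ($f{\left(o,u \right)} = 3 - 3 = 0$)
$c{\left(Q \right)} = 5 + 2 Q$ ($c{\left(Q \right)} = \left(5 + Q\right) + Q = 5 + 2 Q$)
$g = -201$ ($g = - 3 \left(7 + 60\right) = \left(-3\right) 67 = -201$)
$121 \left(c{\left(f{\left(2,1 \right)} \right)} + g\right) = 121 \left(\left(5 + 2 \cdot 0\right) - 201\right) = 121 \left(\left(5 + 0\right) - 201\right) = 121 \left(5 - 201\right) = 121 \left(-196\right) = -23716$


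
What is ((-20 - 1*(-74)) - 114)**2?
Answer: 3600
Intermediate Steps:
((-20 - 1*(-74)) - 114)**2 = ((-20 + 74) - 114)**2 = (54 - 114)**2 = (-60)**2 = 3600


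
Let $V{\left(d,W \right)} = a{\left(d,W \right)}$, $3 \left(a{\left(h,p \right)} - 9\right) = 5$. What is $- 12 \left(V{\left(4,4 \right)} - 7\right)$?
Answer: $-44$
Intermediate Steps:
$a{\left(h,p \right)} = \frac{32}{3}$ ($a{\left(h,p \right)} = 9 + \frac{1}{3} \cdot 5 = 9 + \frac{5}{3} = \frac{32}{3}$)
$V{\left(d,W \right)} = \frac{32}{3}$
$- 12 \left(V{\left(4,4 \right)} - 7\right) = - 12 \left(\frac{32}{3} - 7\right) = \left(-12\right) \frac{11}{3} = -44$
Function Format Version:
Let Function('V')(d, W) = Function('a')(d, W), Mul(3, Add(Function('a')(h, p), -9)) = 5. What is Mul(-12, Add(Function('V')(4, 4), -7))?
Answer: -44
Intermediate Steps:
Function('a')(h, p) = Rational(32, 3) (Function('a')(h, p) = Add(9, Mul(Rational(1, 3), 5)) = Add(9, Rational(5, 3)) = Rational(32, 3))
Function('V')(d, W) = Rational(32, 3)
Mul(-12, Add(Function('V')(4, 4), -7)) = Mul(-12, Add(Rational(32, 3), -7)) = Mul(-12, Rational(11, 3)) = -44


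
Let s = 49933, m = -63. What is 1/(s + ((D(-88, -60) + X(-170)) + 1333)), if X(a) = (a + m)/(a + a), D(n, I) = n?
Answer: 340/17400753 ≈ 1.9539e-5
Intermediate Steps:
X(a) = (-63 + a)/(2*a) (X(a) = (a - 63)/(a + a) = (-63 + a)/((2*a)) = (-63 + a)*(1/(2*a)) = (-63 + a)/(2*a))
1/(s + ((D(-88, -60) + X(-170)) + 1333)) = 1/(49933 + ((-88 + (½)*(-63 - 170)/(-170)) + 1333)) = 1/(49933 + ((-88 + (½)*(-1/170)*(-233)) + 1333)) = 1/(49933 + ((-88 + 233/340) + 1333)) = 1/(49933 + (-29687/340 + 1333)) = 1/(49933 + 423533/340) = 1/(17400753/340) = 340/17400753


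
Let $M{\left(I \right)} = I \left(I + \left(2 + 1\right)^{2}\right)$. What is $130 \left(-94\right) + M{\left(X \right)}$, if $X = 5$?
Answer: $-12150$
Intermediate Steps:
$M{\left(I \right)} = I \left(9 + I\right)$ ($M{\left(I \right)} = I \left(I + 3^{2}\right) = I \left(I + 9\right) = I \left(9 + I\right)$)
$130 \left(-94\right) + M{\left(X \right)} = 130 \left(-94\right) + 5 \left(9 + 5\right) = -12220 + 5 \cdot 14 = -12220 + 70 = -12150$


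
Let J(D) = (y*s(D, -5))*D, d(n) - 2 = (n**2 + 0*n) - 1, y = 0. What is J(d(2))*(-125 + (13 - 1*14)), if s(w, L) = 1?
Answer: 0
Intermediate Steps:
d(n) = 1 + n**2 (d(n) = 2 + ((n**2 + 0*n) - 1) = 2 + ((n**2 + 0) - 1) = 2 + (n**2 - 1) = 2 + (-1 + n**2) = 1 + n**2)
J(D) = 0 (J(D) = (0*1)*D = 0*D = 0)
J(d(2))*(-125 + (13 - 1*14)) = 0*(-125 + (13 - 1*14)) = 0*(-125 + (13 - 14)) = 0*(-125 - 1) = 0*(-126) = 0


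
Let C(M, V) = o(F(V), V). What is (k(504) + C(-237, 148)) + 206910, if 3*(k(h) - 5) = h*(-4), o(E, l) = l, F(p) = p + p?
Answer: 206391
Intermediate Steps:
F(p) = 2*p
C(M, V) = V
k(h) = 5 - 4*h/3 (k(h) = 5 + (h*(-4))/3 = 5 + (-4*h)/3 = 5 - 4*h/3)
(k(504) + C(-237, 148)) + 206910 = ((5 - 4/3*504) + 148) + 206910 = ((5 - 672) + 148) + 206910 = (-667 + 148) + 206910 = -519 + 206910 = 206391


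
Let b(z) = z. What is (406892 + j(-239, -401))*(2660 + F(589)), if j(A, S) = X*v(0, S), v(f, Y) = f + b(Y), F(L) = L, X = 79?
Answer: 1219067037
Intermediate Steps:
v(f, Y) = Y + f (v(f, Y) = f + Y = Y + f)
j(A, S) = 79*S (j(A, S) = 79*(S + 0) = 79*S)
(406892 + j(-239, -401))*(2660 + F(589)) = (406892 + 79*(-401))*(2660 + 589) = (406892 - 31679)*3249 = 375213*3249 = 1219067037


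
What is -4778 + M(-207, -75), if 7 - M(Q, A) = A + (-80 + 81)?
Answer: -4697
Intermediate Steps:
M(Q, A) = 6 - A (M(Q, A) = 7 - (A + (-80 + 81)) = 7 - (A + 1) = 7 - (1 + A) = 7 + (-1 - A) = 6 - A)
-4778 + M(-207, -75) = -4778 + (6 - 1*(-75)) = -4778 + (6 + 75) = -4778 + 81 = -4697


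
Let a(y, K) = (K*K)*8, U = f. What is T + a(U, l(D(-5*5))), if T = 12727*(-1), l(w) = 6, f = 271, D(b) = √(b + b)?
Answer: -12439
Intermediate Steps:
D(b) = √2*√b (D(b) = √(2*b) = √2*√b)
U = 271
T = -12727
a(y, K) = 8*K² (a(y, K) = K²*8 = 8*K²)
T + a(U, l(D(-5*5))) = -12727 + 8*6² = -12727 + 8*36 = -12727 + 288 = -12439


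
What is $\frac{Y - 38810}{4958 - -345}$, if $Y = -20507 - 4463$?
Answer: $- \frac{63780}{5303} \approx -12.027$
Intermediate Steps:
$Y = -24970$ ($Y = -20507 - 4463 = -24970$)
$\frac{Y - 38810}{4958 - -345} = \frac{-24970 - 38810}{4958 - -345} = - \frac{63780}{4958 + \left(-23321 + 23666\right)} = - \frac{63780}{4958 + 345} = - \frac{63780}{5303}$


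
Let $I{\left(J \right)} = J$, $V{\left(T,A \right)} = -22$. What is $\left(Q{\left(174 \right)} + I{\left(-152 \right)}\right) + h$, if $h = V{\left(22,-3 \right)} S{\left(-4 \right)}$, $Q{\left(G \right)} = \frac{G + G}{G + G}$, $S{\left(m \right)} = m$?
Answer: $-63$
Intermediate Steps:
$Q{\left(G \right)} = 1$ ($Q{\left(G \right)} = \frac{2 G}{2 G} = 2 G \frac{1}{2 G} = 1$)
$h = 88$ ($h = \left(-22\right) \left(-4\right) = 88$)
$\left(Q{\left(174 \right)} + I{\left(-152 \right)}\right) + h = \left(1 - 152\right) + 88 = -151 + 88 = -63$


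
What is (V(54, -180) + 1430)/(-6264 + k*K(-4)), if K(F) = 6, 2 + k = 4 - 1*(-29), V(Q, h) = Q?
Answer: -742/3039 ≈ -0.24416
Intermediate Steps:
k = 31 (k = -2 + (4 - 1*(-29)) = -2 + (4 + 29) = -2 + 33 = 31)
(V(54, -180) + 1430)/(-6264 + k*K(-4)) = (54 + 1430)/(-6264 + 31*6) = 1484/(-6264 + 186) = 1484/(-6078) = 1484*(-1/6078) = -742/3039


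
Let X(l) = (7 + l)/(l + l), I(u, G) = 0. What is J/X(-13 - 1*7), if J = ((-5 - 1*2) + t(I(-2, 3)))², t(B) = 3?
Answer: 640/13 ≈ 49.231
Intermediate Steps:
J = 16 (J = ((-5 - 1*2) + 3)² = ((-5 - 2) + 3)² = (-7 + 3)² = (-4)² = 16)
X(l) = (7 + l)/(2*l) (X(l) = (7 + l)/((2*l)) = (7 + l)*(1/(2*l)) = (7 + l)/(2*l))
J/X(-13 - 1*7) = 16/(((7 + (-13 - 1*7))/(2*(-13 - 1*7)))) = 16/(((7 + (-13 - 7))/(2*(-13 - 7)))) = 16/(((½)*(7 - 20)/(-20))) = 16/(((½)*(-1/20)*(-13))) = 16/(13/40) = 16*(40/13) = 640/13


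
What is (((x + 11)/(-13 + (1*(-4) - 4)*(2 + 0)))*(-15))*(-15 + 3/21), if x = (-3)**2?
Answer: -31200/203 ≈ -153.69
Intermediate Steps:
x = 9
(((x + 11)/(-13 + (1*(-4) - 4)*(2 + 0)))*(-15))*(-15 + 3/21) = (((9 + 11)/(-13 + (1*(-4) - 4)*(2 + 0)))*(-15))*(-15 + 3/21) = ((20/(-13 + (-4 - 4)*2))*(-15))*(-15 + 3*(1/21)) = ((20/(-13 - 8*2))*(-15))*(-15 + 1/7) = ((20/(-13 - 16))*(-15))*(-104/7) = ((20/(-29))*(-15))*(-104/7) = ((20*(-1/29))*(-15))*(-104/7) = -20/29*(-15)*(-104/7) = (300/29)*(-104/7) = -31200/203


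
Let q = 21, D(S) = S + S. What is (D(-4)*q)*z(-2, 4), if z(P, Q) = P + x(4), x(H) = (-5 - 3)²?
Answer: -10416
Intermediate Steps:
x(H) = 64 (x(H) = (-8)² = 64)
D(S) = 2*S
z(P, Q) = 64 + P (z(P, Q) = P + 64 = 64 + P)
(D(-4)*q)*z(-2, 4) = ((2*(-4))*21)*(64 - 2) = -8*21*62 = -168*62 = -10416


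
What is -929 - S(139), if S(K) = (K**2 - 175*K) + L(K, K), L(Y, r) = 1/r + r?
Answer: 547103/139 ≈ 3936.0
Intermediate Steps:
L(Y, r) = r + 1/r
S(K) = 1/K + K**2 - 174*K (S(K) = (K**2 - 175*K) + (K + 1/K) = 1/K + K**2 - 174*K)
-929 - S(139) = -929 - (1 + 139**2*(-174 + 139))/139 = -929 - (1 + 19321*(-35))/139 = -929 - (1 - 676235)/139 = -929 - (-676234)/139 = -929 - 1*(-676234/139) = -929 + 676234/139 = 547103/139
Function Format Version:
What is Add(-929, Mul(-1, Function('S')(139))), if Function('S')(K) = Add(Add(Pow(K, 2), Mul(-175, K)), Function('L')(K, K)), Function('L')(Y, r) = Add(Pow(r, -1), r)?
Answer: Rational(547103, 139) ≈ 3936.0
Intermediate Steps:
Function('L')(Y, r) = Add(r, Pow(r, -1))
Function('S')(K) = Add(Pow(K, -1), Pow(K, 2), Mul(-174, K)) (Function('S')(K) = Add(Add(Pow(K, 2), Mul(-175, K)), Add(K, Pow(K, -1))) = Add(Pow(K, -1), Pow(K, 2), Mul(-174, K)))
Add(-929, Mul(-1, Function('S')(139))) = Add(-929, Mul(-1, Mul(Pow(139, -1), Add(1, Mul(Pow(139, 2), Add(-174, 139)))))) = Add(-929, Mul(-1, Mul(Rational(1, 139), Add(1, Mul(19321, -35))))) = Add(-929, Mul(-1, Mul(Rational(1, 139), Add(1, -676235)))) = Add(-929, Mul(-1, Mul(Rational(1, 139), -676234))) = Add(-929, Mul(-1, Rational(-676234, 139))) = Add(-929, Rational(676234, 139)) = Rational(547103, 139)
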